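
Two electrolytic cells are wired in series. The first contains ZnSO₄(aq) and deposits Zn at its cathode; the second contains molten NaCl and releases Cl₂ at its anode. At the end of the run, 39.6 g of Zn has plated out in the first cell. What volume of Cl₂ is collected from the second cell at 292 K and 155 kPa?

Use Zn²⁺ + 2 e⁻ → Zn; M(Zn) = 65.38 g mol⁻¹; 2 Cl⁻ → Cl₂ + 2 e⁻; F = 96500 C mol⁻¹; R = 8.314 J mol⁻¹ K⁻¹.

9.49 L

n(Zn) = 39.6 / 65.38 = 0.6057 mol, so n(e⁻) = 2 × 0.6057 = 1.211 mol.
The cells are in series, so the same 1.211 mol of electrons passes through the second cell.
2 Cl⁻ → Cl₂ + 2 e⁻ — 2 mol e⁻ per mol Cl₂, so n(Cl₂) = 1.211/2 = 0.6057 mol.
V = nRT/P = (0.6057 × 8.314 × 292) / (155 × 10³) = 0.00949 m³ = 9.49 L.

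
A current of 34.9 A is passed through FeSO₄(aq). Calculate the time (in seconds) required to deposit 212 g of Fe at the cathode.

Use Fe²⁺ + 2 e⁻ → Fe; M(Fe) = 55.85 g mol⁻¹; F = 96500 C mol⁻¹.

n(Fe) = m/M = 212 / 55.85 = 3.796 mol.
Each Fe atom requires 2 electrons, so n(e⁻) = 2 × 3.796 = 7.592 mol.
Q = n(e⁻)·F = 7.592 × 96500 = 732600 C.
t = Q/I = 732600 / 34.90 A = 20990 s.

21000 s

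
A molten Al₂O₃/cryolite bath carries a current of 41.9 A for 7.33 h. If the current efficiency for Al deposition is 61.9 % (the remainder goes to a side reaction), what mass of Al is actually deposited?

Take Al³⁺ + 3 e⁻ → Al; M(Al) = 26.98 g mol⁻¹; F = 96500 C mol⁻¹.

63.8 g

Q = I·t = 41.90 × 26388 = 1106000 C.
n(e⁻) = 1106000/96500 = 11.46 mol; theoretically n(Al) = 11.46/3 = 3.819 mol, m_theo = 103.0 g.
At 61.9 % efficiency, m_actual = 0.619 × 103.0 = 63.8 g.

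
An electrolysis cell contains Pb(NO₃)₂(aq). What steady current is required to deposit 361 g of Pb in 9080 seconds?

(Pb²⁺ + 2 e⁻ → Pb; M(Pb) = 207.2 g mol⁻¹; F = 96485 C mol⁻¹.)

n(Pb) = 361 / 207.2 = 1.742 mol.
n(e⁻) = 2 × 1.742 = 3.485 mol.
Q = n(e⁻)·F = 3.485 × 96485 = 336200 C.
I = Q/t = 336200 / 9080.0 s = 37.0 A.

37.0 A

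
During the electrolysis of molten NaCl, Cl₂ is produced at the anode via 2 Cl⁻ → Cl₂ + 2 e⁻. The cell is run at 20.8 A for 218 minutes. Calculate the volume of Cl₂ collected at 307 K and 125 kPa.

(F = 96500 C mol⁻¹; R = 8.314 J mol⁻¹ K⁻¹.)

Q = I·t = 20.80 A × 13080 s = 272100 C.
n(e⁻) = Q/F = 272100 / 96500 = 2.819 mol.
2 electrons are transferred per Cl₂ molecule, so n(Cl₂) = 2.819 / 2 = 1.410 mol.
V = nRT/P = (1.410 × 8.314 × 307) / (125 × 10³ Pa) = 0.0288 m³ = 28.8 L.

28.8 L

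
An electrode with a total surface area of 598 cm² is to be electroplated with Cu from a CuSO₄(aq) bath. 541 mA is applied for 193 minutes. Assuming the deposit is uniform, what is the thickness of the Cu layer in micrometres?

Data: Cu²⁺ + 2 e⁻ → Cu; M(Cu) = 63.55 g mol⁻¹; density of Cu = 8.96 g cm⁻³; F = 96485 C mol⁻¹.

Q = I·t = 0.5410 × 11580 = 6265 C; n(e⁻) = 0.06493 mol.
n(Cu) = n(e⁻)/2 = 0.03247 mol, so m = 0.03247 × 63.55 = 2.063 g.
Volume = m/ρ = 2.063 / 8.96 = 0.2303 cm³.
Thickness = V/A = 0.2303 / 598 = 3.85 × 10⁻⁴ cm = 3.85 μm.

3.85 μm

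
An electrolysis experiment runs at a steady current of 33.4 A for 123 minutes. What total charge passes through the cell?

2.46 × 10⁵ C

Q = I·t = 33.40 A × 7380.0 s = 2.46 × 10⁵ C.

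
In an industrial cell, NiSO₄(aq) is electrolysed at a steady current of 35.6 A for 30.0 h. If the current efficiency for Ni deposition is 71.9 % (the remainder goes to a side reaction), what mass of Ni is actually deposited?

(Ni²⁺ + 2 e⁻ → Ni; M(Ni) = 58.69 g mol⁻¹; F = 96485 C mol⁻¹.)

841 g

Q = I·t = 35.60 × 108000 = 3845000 C.
n(e⁻) = 3845000/96485 = 39.85 mol; theoretically n(Ni) = 39.85/2 = 19.92 mol, m_theo = 1169 g.
At 71.9 % efficiency, m_actual = 0.719 × 1169 = 841 g.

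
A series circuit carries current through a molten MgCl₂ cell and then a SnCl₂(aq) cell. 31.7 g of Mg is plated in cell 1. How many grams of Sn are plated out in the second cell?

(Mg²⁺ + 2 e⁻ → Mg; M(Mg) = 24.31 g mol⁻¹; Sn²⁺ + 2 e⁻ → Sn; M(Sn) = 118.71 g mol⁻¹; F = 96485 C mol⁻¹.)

n(Mg) = 31.7 / 24.31 = 1.304 mol.
Since Mg²⁺ + 2 e⁻ → Mg, n(e⁻) passed = 2 × 1.304 = 2.608 mol.
Cells in series carry the same charge, so the same 2.608 mol of electrons passes through cell 2.
Sn²⁺ + 2 e⁻ → Sn, so n(Sn) = 2.608 / 2 = 1.304 mol.
m(Sn) = 1.304 × 118.71 = 155 g.

155 g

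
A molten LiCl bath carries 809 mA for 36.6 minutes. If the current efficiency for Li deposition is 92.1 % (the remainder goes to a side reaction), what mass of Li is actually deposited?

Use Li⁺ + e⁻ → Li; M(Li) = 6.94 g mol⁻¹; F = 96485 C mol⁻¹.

Q = I·t = 0.8090 × 2196.0 = 1777 C.
n(e⁻) = 1777/96485 = 0.01841 mol; theoretically n(Li) = 0.01841/1 = 0.01841 mol, m_theo = 0.1278 g.
At 92.1 % efficiency, m_actual = 0.921 × 0.1278 = 0.118 g.

0.118 g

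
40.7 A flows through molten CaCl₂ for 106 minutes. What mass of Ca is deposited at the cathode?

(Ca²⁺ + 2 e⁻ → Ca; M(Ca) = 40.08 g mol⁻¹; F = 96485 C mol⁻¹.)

Q = I·t = 40.70 A × 6360.0 s = 258900 C.
n(e⁻) = Q/F = 258900 / 96485 = 2.683 mol.
Ca²⁺ + 2 e⁻ → Ca, so n(Ca) = n(e⁻)/2 = 1.341 mol.
m = n·M = 1.341 × 40.08 = 53.8 g.

53.8 g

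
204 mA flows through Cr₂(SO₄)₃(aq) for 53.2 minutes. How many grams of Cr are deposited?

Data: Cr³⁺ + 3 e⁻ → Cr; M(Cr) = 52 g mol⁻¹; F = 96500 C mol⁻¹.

Q = I·t = 0.2040 A × 3192.0 s = 651.2 C.
n(e⁻) = Q/F = 651.2 / 96500 = 0.006748 mol.
Cr³⁺ + 3 e⁻ → Cr, so n(Cr) = n(e⁻)/3 = 0.002249 mol.
m = n·M = 0.002249 × 52 = 0.117 g.

0.117 g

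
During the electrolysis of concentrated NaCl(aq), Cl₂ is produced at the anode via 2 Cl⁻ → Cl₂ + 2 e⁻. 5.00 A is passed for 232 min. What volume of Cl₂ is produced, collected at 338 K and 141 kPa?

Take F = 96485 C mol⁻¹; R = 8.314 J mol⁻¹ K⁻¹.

Q = I·t = 5.000 A × 13920 s = 69600 C.
n(e⁻) = Q/F = 69600 / 96485 = 0.7214 mol.
2 electrons are transferred per Cl₂ molecule, so n(Cl₂) = 0.7214 / 2 = 0.3607 mol.
V = nRT/P = (0.3607 × 8.314 × 338) / (141 × 10³ Pa) = 0.00719 m³ = 7.19 L.

7.19 L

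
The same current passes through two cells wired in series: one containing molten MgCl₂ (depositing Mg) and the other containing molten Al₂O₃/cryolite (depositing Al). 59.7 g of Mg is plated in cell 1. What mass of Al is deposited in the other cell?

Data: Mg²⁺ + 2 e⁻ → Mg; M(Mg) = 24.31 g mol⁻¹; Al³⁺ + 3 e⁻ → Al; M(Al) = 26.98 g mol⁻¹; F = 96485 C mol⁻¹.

44.2 g

n(Mg) = 59.7 / 24.31 = 2.456 mol.
Since Mg²⁺ + 2 e⁻ → Mg, n(e⁻) passed = 2 × 2.456 = 4.912 mol.
Cells in series carry the same charge, so the same 4.912 mol of electrons passes through cell 2.
Al³⁺ + 3 e⁻ → Al, so n(Al) = 4.912 / 3 = 1.637 mol.
m(Al) = 1.637 × 26.98 = 44.2 g.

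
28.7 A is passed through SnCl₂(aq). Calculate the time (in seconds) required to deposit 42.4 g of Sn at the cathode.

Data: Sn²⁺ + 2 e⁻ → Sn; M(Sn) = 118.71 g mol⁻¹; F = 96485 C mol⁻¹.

n(Sn) = m/M = 42.4 / 118.71 = 0.3572 mol.
Each Sn atom requires 2 electrons, so n(e⁻) = 2 × 0.3572 = 0.7143 mol.
Q = n(e⁻)·F = 0.7143 × 96485 = 68920 C.
t = Q/I = 68920 / 28.70 A = 2402 s.

2400 s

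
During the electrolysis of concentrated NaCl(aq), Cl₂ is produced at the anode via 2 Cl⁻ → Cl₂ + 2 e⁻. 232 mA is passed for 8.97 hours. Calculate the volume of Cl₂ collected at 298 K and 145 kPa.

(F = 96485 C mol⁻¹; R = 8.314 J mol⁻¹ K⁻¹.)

Q = I·t = 0.2320 A × 32292 s = 7492 C.
n(e⁻) = Q/F = 7492 / 96485 = 0.07765 mol.
2 electrons are transferred per Cl₂ molecule, so n(Cl₂) = 0.07765 / 2 = 0.03882 mol.
V = nRT/P = (0.03882 × 8.314 × 298) / (145 × 10³ Pa) = 6.63 × 10⁻⁴ m³ = 0.663 L.

0.663 L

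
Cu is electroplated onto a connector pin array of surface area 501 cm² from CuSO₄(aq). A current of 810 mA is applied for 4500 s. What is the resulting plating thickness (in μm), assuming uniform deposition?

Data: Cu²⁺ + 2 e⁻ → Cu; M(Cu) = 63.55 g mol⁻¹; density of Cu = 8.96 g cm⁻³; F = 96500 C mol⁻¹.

Q = I·t = 0.8100 × 4500.0 = 3645 C; n(e⁻) = 0.03777 mol.
n(Cu) = n(e⁻)/2 = 0.01889 mol, so m = 0.01889 × 63.55 = 1.200 g.
Volume = m/ρ = 1.200 / 8.96 = 0.1340 cm³.
Thickness = V/A = 0.1340 / 501 = 2.67 × 10⁻⁴ cm = 2.67 μm.

2.67 μm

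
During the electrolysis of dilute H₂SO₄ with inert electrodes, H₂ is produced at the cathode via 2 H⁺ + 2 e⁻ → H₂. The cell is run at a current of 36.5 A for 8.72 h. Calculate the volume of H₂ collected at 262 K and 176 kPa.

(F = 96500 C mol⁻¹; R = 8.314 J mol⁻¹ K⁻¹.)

Q = I·t = 36.50 A × 31392 s = 1146000 C.
n(e⁻) = Q/F = 1146000 / 96500 = 11.87 mol.
2 electrons are transferred per H₂ molecule, so n(H₂) = 11.87 / 2 = 5.937 mol.
V = nRT/P = (5.937 × 8.314 × 262) / (176 × 10³ Pa) = 0.0735 m³ = 73.5 L.

73.5 L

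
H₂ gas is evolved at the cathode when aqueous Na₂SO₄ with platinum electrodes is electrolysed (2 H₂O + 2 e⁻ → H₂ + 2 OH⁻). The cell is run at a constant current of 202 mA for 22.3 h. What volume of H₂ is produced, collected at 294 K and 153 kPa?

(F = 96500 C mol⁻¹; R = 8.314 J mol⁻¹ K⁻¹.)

Q = I·t = 0.2020 A × 80280 s = 16220 C.
n(e⁻) = Q/F = 16220 / 96500 = 0.1680 mol.
2 electrons are transferred per H₂ molecule, so n(H₂) = 0.1680 / 2 = 0.08402 mol.
V = nRT/P = (0.08402 × 8.314 × 294) / (153 × 10³ Pa) = 0.00134 m³ = 1.34 L.

1.34 L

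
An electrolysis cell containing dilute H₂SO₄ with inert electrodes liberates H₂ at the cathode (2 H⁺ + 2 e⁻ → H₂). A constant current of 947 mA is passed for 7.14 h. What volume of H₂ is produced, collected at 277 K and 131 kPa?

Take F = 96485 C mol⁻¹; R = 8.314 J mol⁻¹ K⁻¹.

Q = I·t = 0.9470 A × 25704 s = 24340 C.
n(e⁻) = Q/F = 24340 / 96485 = 0.2523 mol.
2 electrons are transferred per H₂ molecule, so n(H₂) = 0.2523 / 2 = 0.1261 mol.
V = nRT/P = (0.1261 × 8.314 × 277) / (131 × 10³ Pa) = 0.00222 m³ = 2.22 L.

2.22 L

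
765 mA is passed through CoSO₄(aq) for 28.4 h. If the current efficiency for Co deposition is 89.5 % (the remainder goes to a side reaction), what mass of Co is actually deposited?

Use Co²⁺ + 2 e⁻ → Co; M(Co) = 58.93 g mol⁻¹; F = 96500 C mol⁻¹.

21.4 g

Q = I·t = 0.7650 × 102240 = 78210 C.
n(e⁻) = 78210/96500 = 0.8105 mol; theoretically n(Co) = 0.8105/2 = 0.4053 mol, m_theo = 23.88 g.
At 89.5 % efficiency, m_actual = 0.895 × 23.88 = 21.4 g.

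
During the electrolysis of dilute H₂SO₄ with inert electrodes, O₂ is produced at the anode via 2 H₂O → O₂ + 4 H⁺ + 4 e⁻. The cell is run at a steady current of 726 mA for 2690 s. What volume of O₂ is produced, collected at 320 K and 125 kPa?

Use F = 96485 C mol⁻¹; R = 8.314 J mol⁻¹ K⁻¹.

Q = I·t = 0.7260 A × 2690.0 s = 1953 C.
n(e⁻) = Q/F = 1953 / 96485 = 0.02024 mol.
4 electrons are transferred per O₂ molecule, so n(O₂) = 0.02024 / 4 = 0.005060 mol.
V = nRT/P = (0.005060 × 8.314 × 320) / (125 × 10³ Pa) = 1.08 × 10⁻⁴ m³ = 0.108 L.

0.108 L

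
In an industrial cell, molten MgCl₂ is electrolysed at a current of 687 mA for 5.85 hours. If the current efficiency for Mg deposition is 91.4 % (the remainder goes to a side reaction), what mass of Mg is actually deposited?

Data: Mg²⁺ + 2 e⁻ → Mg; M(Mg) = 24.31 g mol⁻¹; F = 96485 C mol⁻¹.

Q = I·t = 0.6870 × 21060 = 14470 C.
n(e⁻) = 14470/96485 = 0.1500 mol; theoretically n(Mg) = 0.1500/2 = 0.07498 mol, m_theo = 1.823 g.
At 91.4 % efficiency, m_actual = 0.914 × 1.823 = 1.67 g.

1.67 g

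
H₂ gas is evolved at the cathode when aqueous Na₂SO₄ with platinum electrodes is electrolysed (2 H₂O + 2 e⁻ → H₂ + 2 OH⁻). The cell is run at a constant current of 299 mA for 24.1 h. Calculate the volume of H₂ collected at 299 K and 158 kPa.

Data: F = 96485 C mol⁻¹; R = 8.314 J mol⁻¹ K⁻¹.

2.12 L

Q = I·t = 0.2990 A × 86760 s = 25940 C.
n(e⁻) = Q/F = 25940 / 96485 = 0.2689 mol.
2 electrons are transferred per H₂ molecule, so n(H₂) = 0.2689 / 2 = 0.1344 mol.
V = nRT/P = (0.1344 × 8.314 × 299) / (158 × 10³ Pa) = 0.00212 m³ = 2.12 L.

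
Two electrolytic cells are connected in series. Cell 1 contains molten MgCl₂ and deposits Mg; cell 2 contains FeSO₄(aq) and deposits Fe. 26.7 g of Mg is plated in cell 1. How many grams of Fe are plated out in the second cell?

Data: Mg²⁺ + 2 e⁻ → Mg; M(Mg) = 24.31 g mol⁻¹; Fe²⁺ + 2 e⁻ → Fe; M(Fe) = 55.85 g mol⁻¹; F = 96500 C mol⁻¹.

n(Mg) = 26.7 / 24.31 = 1.098 mol.
Since Mg²⁺ + 2 e⁻ → Mg, n(e⁻) passed = 2 × 1.098 = 2.197 mol.
Cells in series carry the same charge, so the same 2.197 mol of electrons passes through cell 2.
Fe²⁺ + 2 e⁻ → Fe, so n(Fe) = 2.197 / 2 = 1.098 mol.
m(Fe) = 1.098 × 55.85 = 61.3 g.

61.3 g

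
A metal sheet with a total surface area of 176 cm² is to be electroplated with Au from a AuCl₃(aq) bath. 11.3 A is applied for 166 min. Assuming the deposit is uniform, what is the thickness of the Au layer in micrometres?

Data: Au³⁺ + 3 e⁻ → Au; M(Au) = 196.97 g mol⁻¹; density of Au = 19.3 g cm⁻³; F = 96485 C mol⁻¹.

225 μm

Q = I·t = 11.30 × 9960.0 = 112500 C; n(e⁻) = 1.166 mol.
n(Au) = n(e⁻)/3 = 0.3888 mol, so m = 0.3888 × 196.97 = 76.59 g.
Volume = m/ρ = 76.59 / 19.3 = 3.968 cm³.
Thickness = V/A = 3.968 / 176 = 0.0225 cm = 225 μm.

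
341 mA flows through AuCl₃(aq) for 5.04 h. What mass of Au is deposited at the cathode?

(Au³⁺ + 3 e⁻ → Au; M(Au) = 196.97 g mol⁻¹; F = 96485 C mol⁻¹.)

Q = I·t = 0.3410 A × 18144 s = 6187 C.
n(e⁻) = Q/F = 6187 / 96485 = 0.06413 mol.
Au³⁺ + 3 e⁻ → Au, so n(Au) = n(e⁻)/3 = 0.02138 mol.
m = n·M = 0.02138 × 196.97 = 4.21 g.

4.21 g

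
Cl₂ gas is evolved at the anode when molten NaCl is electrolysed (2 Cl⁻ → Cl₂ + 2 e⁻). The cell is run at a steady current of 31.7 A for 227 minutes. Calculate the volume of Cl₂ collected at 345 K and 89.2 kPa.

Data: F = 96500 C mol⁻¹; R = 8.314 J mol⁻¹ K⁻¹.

71.9 L

Q = I·t = 31.70 A × 13620 s = 431800 C.
n(e⁻) = Q/F = 431800 / 96500 = 4.474 mol.
2 electrons are transferred per Cl₂ molecule, so n(Cl₂) = 4.474 / 2 = 2.237 mol.
V = nRT/P = (2.237 × 8.314 × 345) / (89.2 × 10³ Pa) = 0.0719 m³ = 71.9 L.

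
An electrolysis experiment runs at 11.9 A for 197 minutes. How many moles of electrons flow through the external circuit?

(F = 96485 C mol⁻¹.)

1.46 mol

Q = I·t = 11.90 A × 11820 s = 140700 C.
n(e⁻) = Q/F = 140700 / 96485 = 1.46 mol.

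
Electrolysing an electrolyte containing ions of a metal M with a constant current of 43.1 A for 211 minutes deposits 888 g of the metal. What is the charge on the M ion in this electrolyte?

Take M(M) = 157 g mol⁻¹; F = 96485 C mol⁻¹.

+1

Q = I·t = 43.10 A × 12660 s = 545600 C, so n(e⁻) = 545600/96485 = 5.655 mol.
n(M) deposited = 888 / 157 = 5.656 mol.
Electrons per atom = n(e⁻)/n(M) = 5.655 / 5.656 = 1.00 ≈ 1, so the ion is M⁺.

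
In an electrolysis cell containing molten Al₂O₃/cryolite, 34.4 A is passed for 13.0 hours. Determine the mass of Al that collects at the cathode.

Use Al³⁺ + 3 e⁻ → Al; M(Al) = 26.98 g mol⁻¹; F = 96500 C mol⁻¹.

Q = I·t = 34.40 A × 46800 s = 1610000 C.
n(e⁻) = Q/F = 1610000 / 96500 = 16.68 mol.
Al³⁺ + 3 e⁻ → Al, so n(Al) = n(e⁻)/3 = 5.561 mol.
m = n·M = 5.561 × 26.98 = 150 g.

150 g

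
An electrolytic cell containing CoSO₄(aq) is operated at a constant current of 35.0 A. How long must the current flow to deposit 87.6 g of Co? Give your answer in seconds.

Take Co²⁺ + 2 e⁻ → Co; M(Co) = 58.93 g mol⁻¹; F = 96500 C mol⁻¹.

n(Co) = m/M = 87.6 / 58.93 = 1.487 mol.
Each Co atom requires 2 electrons, so n(e⁻) = 2 × 1.487 = 2.973 mol.
Q = n(e⁻)·F = 2.973 × 96500 = 286900 C.
t = Q/I = 286900 / 35.00 A = 8197 s.

8200 s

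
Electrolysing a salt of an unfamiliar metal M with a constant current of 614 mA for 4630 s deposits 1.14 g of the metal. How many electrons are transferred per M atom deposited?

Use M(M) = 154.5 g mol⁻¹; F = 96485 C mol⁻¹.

Q = I·t = 0.6140 A × 4630.0 s = 2843 C, so n(e⁻) = 2843/96485 = 0.02946 mol.
n(M) deposited = 1.14 / 154.5 = 0.007379 mol.
Electrons per atom = n(e⁻)/n(M) = 0.02946 / 0.007379 = 3.99 ≈ 4, so the ion is M⁴⁺.

4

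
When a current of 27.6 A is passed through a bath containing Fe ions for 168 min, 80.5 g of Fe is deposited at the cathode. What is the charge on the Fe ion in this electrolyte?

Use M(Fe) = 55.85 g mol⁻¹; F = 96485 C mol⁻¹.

Q = I·t = 27.60 A × 10080 s = 278200 C, so n(e⁻) = 278200/96485 = 2.883 mol.
n(Fe) deposited = 80.5 / 55.85 = 1.441 mol.
Electrons per atom = n(e⁻)/n(Fe) = 2.883 / 1.441 = 2.00 ≈ 2, so the ion is Fe²⁺.

+2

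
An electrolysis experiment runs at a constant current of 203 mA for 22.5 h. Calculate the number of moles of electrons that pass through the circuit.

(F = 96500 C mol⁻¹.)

Q = I·t = 0.2030 A × 81000 s = 16440 C.
n(e⁻) = Q/F = 16440 / 96500 = 0.170 mol.

0.170 mol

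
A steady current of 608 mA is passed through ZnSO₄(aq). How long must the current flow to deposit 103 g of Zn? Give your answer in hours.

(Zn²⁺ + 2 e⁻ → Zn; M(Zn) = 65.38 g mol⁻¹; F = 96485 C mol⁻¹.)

139 h

n(Zn) = m/M = 103 / 65.38 = 1.575 mol.
Each Zn atom requires 2 electrons, so n(e⁻) = 2 × 1.575 = 3.151 mol.
Q = n(e⁻)·F = 3.151 × 96485 = 304000 C.
t = Q/I = 304000 / 0.6080 A = 500000 s = 139 h.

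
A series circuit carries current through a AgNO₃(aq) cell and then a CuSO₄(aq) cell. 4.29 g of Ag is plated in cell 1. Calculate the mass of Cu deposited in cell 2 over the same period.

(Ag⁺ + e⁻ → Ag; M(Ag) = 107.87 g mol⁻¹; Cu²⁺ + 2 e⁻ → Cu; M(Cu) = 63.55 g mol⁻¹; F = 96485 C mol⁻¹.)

n(Ag) = 4.29 / 107.87 = 0.03977 mol.
Since Ag⁺ + e⁻ → Ag, n(e⁻) passed = 1 × 0.03977 = 0.03977 mol.
Cells in series carry the same charge, so the same 0.03977 mol of electrons passes through cell 2.
Cu²⁺ + 2 e⁻ → Cu, so n(Cu) = 0.03977 / 2 = 0.01989 mol.
m(Cu) = 0.01989 × 63.55 = 1.26 g.

1.26 g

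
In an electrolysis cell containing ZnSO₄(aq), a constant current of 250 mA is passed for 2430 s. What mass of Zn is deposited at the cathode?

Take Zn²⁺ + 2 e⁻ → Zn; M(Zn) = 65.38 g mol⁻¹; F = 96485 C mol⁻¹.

0.206 g

Q = I·t = 0.2500 A × 2430.0 s = 607.5 C.
n(e⁻) = Q/F = 607.5 / 96485 = 0.006296 mol.
Zn²⁺ + 2 e⁻ → Zn, so n(Zn) = n(e⁻)/2 = 0.003148 mol.
m = n·M = 0.003148 × 65.38 = 0.206 g.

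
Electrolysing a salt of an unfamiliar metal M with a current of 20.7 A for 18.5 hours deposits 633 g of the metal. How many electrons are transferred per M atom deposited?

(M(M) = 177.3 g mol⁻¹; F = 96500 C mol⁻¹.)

4

Q = I·t = 20.70 A × 66600 s = 1379000 C, so n(e⁻) = 1379000/96500 = 14.29 mol.
n(M) deposited = 633 / 177.3 = 3.570 mol.
Electrons per atom = n(e⁻)/n(M) = 14.29 / 3.570 = 4.00 ≈ 4, so the ion is M⁴⁺.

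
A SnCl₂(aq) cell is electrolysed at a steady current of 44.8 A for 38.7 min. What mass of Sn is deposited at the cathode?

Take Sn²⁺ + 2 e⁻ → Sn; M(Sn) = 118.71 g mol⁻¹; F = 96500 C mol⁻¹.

64.0 g

Q = I·t = 44.80 A × 2322.0 s = 104000 C.
n(e⁻) = Q/F = 104000 / 96500 = 1.078 mol.
Sn²⁺ + 2 e⁻ → Sn, so n(Sn) = n(e⁻)/2 = 0.5390 mol.
m = n·M = 0.5390 × 118.71 = 64.0 g.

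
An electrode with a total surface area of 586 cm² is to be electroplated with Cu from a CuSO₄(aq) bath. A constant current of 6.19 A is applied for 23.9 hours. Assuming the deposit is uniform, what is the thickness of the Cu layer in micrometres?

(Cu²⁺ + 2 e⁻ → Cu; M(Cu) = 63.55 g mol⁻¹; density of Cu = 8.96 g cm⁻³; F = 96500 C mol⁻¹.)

334 μm

Q = I·t = 6.190 × 86040 = 532600 C; n(e⁻) = 5.519 mol.
n(Cu) = n(e⁻)/2 = 2.760 mol, so m = 2.760 × 63.55 = 175.4 g.
Volume = m/ρ = 175.4 / 8.96 = 19.57 cm³.
Thickness = V/A = 19.57 / 586 = 0.0334 cm = 334 μm.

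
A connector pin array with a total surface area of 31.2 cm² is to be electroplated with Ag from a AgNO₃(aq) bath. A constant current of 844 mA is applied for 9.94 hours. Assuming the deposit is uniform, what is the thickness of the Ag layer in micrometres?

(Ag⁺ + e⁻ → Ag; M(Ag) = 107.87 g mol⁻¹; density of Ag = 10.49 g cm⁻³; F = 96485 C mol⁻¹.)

Q = I·t = 0.8440 × 35784 = 30200 C; n(e⁻) = 0.3130 mol.
n(Ag) = n(e⁻)/1 = 0.3130 mol, so m = 0.3130 × 107.87 = 33.77 g.
Volume = m/ρ = 33.77 / 10.49 = 3.219 cm³.
Thickness = V/A = 3.219 / 31.2 = 0.103 cm = 1030 μm.

1030 μm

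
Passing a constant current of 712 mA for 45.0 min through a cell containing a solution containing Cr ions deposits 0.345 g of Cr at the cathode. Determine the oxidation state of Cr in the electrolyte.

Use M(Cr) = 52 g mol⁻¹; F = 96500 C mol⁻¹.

Q = I·t = 0.7120 A × 2700.0 s = 1922 C, so n(e⁻) = 1922/96500 = 0.01992 mol.
n(Cr) deposited = 0.345 / 52 = 0.006635 mol.
Electrons per atom = n(e⁻)/n(Cr) = 0.01992 / 0.006635 = 3.00 ≈ 3, so the ion is Cr³⁺.

+3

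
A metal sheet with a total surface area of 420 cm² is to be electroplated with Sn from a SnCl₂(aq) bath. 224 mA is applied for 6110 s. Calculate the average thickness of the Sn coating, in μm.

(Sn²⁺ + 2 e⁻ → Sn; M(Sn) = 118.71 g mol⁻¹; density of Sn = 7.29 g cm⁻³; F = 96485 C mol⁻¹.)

2.75 μm

Q = I·t = 0.2240 × 6110.0 = 1369 C; n(e⁻) = 0.01419 mol.
n(Sn) = n(e⁻)/2 = 0.007093 mol, so m = 0.007093 × 118.71 = 0.8420 g.
Volume = m/ρ = 0.8420 / 7.29 = 0.1155 cm³.
Thickness = V/A = 0.1155 / 420 = 2.75 × 10⁻⁴ cm = 2.75 μm.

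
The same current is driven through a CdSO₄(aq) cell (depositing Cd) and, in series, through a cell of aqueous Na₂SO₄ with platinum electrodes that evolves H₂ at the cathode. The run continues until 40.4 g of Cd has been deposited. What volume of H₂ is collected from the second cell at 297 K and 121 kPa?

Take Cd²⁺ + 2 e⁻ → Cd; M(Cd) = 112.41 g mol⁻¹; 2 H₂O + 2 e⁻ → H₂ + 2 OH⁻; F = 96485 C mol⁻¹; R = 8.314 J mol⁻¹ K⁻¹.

7.33 L

n(Cd) = 40.4 / 112.41 = 0.3594 mol, so n(e⁻) = 2 × 0.3594 = 0.7188 mol.
The cells are in series, so the same 0.7188 mol of electrons passes through the second cell.
2 H₂O + 2 e⁻ → H₂ + 2 OH⁻ — 2 mol e⁻ per mol H₂, so n(H₂) = 0.7188/2 = 0.3594 mol.
V = nRT/P = (0.3594 × 8.314 × 297) / (121 × 10³) = 0.00733 m³ = 7.33 L.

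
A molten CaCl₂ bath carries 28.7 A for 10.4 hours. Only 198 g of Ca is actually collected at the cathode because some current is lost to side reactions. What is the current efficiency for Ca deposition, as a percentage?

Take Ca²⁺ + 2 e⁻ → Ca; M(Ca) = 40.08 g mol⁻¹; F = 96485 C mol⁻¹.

Q = I·t = 28.70 × 37440 = 1075000 C; n(e⁻) = 1075000/96485 = 11.14 mol.
Theoretical n(Ca) = n(e⁻)/2 = 5.568 mol, i.e. m_theo = 5.568 × 40.08 = 223.2 g.
Efficiency = m_actual / m_theo = 198 / 223.2 = 88.7 %.

88.7 %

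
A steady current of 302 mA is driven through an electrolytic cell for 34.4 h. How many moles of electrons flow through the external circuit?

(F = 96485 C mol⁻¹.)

0.388 mol

Q = I·t = 0.3020 A × 123840 s = 37400 C.
n(e⁻) = Q/F = 37400 / 96485 = 0.388 mol.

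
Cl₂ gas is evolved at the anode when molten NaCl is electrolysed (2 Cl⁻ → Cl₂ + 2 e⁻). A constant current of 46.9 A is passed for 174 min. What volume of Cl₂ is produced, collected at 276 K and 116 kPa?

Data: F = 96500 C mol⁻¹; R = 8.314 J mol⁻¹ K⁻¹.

50.2 L

Q = I·t = 46.90 A × 10440 s = 489600 C.
n(e⁻) = Q/F = 489600 / 96500 = 5.074 mol.
2 electrons are transferred per Cl₂ molecule, so n(Cl₂) = 5.074 / 2 = 2.537 mol.
V = nRT/P = (2.537 × 8.314 × 276) / (116 × 10³ Pa) = 0.0502 m³ = 50.2 L.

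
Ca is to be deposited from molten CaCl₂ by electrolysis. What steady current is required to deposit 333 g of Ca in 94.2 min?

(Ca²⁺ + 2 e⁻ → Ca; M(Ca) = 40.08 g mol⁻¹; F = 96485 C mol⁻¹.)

284 A

n(Ca) = 333 / 40.08 = 8.308 mol.
n(e⁻) = 2 × 8.308 = 16.62 mol.
Q = n(e⁻)·F = 16.62 × 96485 = 1603000 C.
I = Q/t = 1603000 / 5652.0 s = 284 A.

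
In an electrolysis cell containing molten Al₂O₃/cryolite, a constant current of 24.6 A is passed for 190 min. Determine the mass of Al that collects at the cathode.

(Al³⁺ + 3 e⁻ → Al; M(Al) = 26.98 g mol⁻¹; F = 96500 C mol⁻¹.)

Q = I·t = 24.60 A × 11400 s = 280400 C.
n(e⁻) = Q/F = 280400 / 96500 = 2.906 mol.
Al³⁺ + 3 e⁻ → Al, so n(Al) = n(e⁻)/3 = 0.9687 mol.
m = n·M = 0.9687 × 26.98 = 26.1 g.

26.1 g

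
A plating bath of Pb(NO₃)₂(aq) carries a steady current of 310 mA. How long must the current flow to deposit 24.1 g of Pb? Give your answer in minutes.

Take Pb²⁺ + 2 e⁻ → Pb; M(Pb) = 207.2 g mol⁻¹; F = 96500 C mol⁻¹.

1210 min

n(Pb) = m/M = 24.1 / 207.2 = 0.1163 mol.
Each Pb atom requires 2 electrons, so n(e⁻) = 2 × 0.1163 = 0.2326 mol.
Q = n(e⁻)·F = 0.2326 × 96500 = 22450 C.
t = Q/I = 22450 / 0.3100 A = 72410 s = 1210 min.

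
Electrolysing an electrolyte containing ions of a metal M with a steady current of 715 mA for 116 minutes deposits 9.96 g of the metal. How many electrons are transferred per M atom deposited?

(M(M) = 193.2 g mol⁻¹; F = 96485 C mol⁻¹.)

Q = I·t = 0.7150 A × 6960.0 s = 4976 C, so n(e⁻) = 4976/96485 = 0.05158 mol.
n(M) deposited = 9.96 / 193.2 = 0.05155 mol.
Electrons per atom = n(e⁻)/n(M) = 0.05158 / 0.05155 = 1.00 ≈ 1, so the ion is M⁺.

1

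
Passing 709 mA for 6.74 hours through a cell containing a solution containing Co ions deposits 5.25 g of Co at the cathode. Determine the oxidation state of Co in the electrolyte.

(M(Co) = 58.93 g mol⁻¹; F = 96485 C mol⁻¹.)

+2

Q = I·t = 0.7090 A × 24264 s = 17200 C, so n(e⁻) = 17200/96485 = 0.1783 mol.
n(Co) deposited = 5.25 / 58.93 = 0.08909 mol.
Electrons per atom = n(e⁻)/n(Co) = 0.1783 / 0.08909 = 2.00 ≈ 2, so the ion is Co²⁺.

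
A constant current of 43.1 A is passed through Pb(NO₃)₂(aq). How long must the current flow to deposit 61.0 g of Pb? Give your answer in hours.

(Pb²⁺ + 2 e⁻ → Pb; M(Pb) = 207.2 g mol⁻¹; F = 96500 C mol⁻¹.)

0.366 h

n(Pb) = m/M = 61.0 / 207.2 = 0.2944 mol.
Each Pb atom requires 2 electrons, so n(e⁻) = 2 × 0.2944 = 0.5888 mol.
Q = n(e⁻)·F = 0.5888 × 96500 = 56820 C.
t = Q/I = 56820 / 43.10 A = 1318 s = 0.366 h.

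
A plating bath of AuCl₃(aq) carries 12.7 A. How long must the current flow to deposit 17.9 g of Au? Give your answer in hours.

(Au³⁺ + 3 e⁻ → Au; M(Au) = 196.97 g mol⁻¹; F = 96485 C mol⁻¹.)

n(Au) = m/M = 17.9 / 196.97 = 0.09088 mol.
Each Au atom requires 3 electrons, so n(e⁻) = 3 × 0.09088 = 0.2726 mol.
Q = n(e⁻)·F = 0.2726 × 96485 = 26300 C.
t = Q/I = 26300 / 12.70 A = 2071 s = 0.575 h.

0.575 h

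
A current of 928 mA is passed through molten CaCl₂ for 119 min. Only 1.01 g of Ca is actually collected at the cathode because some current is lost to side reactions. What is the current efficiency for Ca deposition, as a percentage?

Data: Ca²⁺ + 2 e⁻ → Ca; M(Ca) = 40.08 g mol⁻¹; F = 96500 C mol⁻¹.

Q = I·t = 0.9280 × 7140.0 = 6626 C; n(e⁻) = 6626/96500 = 0.06866 mol.
Theoretical n(Ca) = n(e⁻)/2 = 0.03433 mol, i.e. m_theo = 0.03433 × 40.08 = 1.376 g.
Efficiency = m_actual / m_theo = 1.01 / 1.376 = 73.4 %.

73.4 %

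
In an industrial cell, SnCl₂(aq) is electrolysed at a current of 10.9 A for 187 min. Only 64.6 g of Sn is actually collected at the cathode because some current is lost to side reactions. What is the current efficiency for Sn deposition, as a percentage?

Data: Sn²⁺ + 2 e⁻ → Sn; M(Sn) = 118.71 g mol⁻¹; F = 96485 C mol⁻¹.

85.9 %

Q = I·t = 10.90 × 11220 = 122300 C; n(e⁻) = 122300/96485 = 1.268 mol.
Theoretical n(Sn) = n(e⁻)/2 = 0.6338 mol, i.e. m_theo = 0.6338 × 118.71 = 75.23 g.
Efficiency = m_actual / m_theo = 64.6 / 75.23 = 85.9 %.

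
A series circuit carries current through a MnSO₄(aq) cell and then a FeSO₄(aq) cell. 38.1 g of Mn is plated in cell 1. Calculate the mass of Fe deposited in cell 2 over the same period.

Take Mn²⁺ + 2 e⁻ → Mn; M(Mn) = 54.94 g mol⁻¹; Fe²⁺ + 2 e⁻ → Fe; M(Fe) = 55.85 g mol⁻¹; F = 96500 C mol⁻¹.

n(Mn) = 38.1 / 54.94 = 0.6935 mol.
Since Mn²⁺ + 2 e⁻ → Mn, n(e⁻) passed = 2 × 0.6935 = 1.387 mol.
Cells in series carry the same charge, so the same 1.387 mol of electrons passes through cell 2.
Fe²⁺ + 2 e⁻ → Fe, so n(Fe) = 1.387 / 2 = 0.6935 mol.
m(Fe) = 0.6935 × 55.85 = 38.7 g.

38.7 g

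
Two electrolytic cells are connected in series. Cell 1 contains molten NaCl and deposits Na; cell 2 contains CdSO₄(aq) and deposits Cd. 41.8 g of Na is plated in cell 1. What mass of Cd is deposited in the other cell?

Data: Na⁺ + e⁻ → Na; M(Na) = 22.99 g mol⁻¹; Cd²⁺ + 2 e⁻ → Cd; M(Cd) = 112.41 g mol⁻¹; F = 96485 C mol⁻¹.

n(Na) = 41.8 / 22.99 = 1.818 mol.
Since Na⁺ + e⁻ → Na, n(e⁻) passed = 1 × 1.818 = 1.818 mol.
Cells in series carry the same charge, so the same 1.818 mol of electrons passes through cell 2.
Cd²⁺ + 2 e⁻ → Cd, so n(Cd) = 1.818 / 2 = 0.9091 mol.
m(Cd) = 0.9091 × 112.41 = 102 g.

102 g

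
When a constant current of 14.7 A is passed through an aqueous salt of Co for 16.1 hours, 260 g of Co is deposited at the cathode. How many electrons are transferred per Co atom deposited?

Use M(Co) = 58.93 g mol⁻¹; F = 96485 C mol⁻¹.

2

Q = I·t = 14.70 A × 57960 s = 852000 C, so n(e⁻) = 852000/96485 = 8.831 mol.
n(Co) deposited = 260 / 58.93 = 4.412 mol.
Electrons per atom = n(e⁻)/n(Co) = 8.831 / 4.412 = 2.00 ≈ 2, so the ion is Co²⁺.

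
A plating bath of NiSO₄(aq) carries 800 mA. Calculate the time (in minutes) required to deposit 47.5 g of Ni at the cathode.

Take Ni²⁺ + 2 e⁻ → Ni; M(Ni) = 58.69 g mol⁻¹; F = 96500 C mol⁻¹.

3250 min

n(Ni) = m/M = 47.5 / 58.69 = 0.8093 mol.
Each Ni atom requires 2 electrons, so n(e⁻) = 2 × 0.8093 = 1.619 mol.
Q = n(e⁻)·F = 1.619 × 96500 = 156200 C.
t = Q/I = 156200 / 0.8000 A = 195300 s = 3250 min.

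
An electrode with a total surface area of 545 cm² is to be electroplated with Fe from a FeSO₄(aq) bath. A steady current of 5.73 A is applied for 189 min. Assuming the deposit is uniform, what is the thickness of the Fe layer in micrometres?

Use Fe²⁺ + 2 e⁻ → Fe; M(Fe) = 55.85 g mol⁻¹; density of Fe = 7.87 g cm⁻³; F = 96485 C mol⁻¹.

Q = I·t = 5.730 × 11340 = 64980 C; n(e⁻) = 0.6735 mol.
n(Fe) = n(e⁻)/2 = 0.3367 mol, so m = 0.3367 × 55.85 = 18.81 g.
Volume = m/ρ = 18.81 / 7.87 = 2.390 cm³.
Thickness = V/A = 2.390 / 545 = 0.00438 cm = 43.8 μm.

43.8 μm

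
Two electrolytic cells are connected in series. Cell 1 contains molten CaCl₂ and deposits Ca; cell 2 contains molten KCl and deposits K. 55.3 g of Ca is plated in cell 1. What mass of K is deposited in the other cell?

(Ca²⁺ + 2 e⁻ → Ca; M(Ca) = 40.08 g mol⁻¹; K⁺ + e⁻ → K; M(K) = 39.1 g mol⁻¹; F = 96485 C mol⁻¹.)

n(Ca) = 55.3 / 40.08 = 1.380 mol.
Since Ca²⁺ + 2 e⁻ → Ca, n(e⁻) passed = 2 × 1.380 = 2.759 mol.
Cells in series carry the same charge, so the same 2.759 mol of electrons passes through cell 2.
K⁺ + e⁻ → K, so n(K) = 2.759 / 1 = 2.759 mol.
m(K) = 2.759 × 39.1 = 108 g.

108 g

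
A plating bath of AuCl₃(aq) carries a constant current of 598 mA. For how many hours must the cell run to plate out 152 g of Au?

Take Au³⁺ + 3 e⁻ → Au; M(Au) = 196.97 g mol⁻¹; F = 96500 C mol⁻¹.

104 h

n(Au) = m/M = 152 / 196.97 = 0.7717 mol.
Each Au atom requires 3 electrons, so n(e⁻) = 3 × 0.7717 = 2.315 mol.
Q = n(e⁻)·F = 2.315 × 96500 = 223400 C.
t = Q/I = 223400 / 0.5980 A = 373600 s = 104 h.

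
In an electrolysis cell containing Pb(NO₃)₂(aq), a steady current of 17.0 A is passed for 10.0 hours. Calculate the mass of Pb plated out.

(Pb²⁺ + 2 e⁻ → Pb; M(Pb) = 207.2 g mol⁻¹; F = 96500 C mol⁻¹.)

Q = I·t = 17.00 A × 36000 s = 612000 C.
n(e⁻) = Q/F = 612000 / 96500 = 6.342 mol.
Pb²⁺ + 2 e⁻ → Pb, so n(Pb) = n(e⁻)/2 = 3.171 mol.
m = n·M = 3.171 × 207.2 = 657 g.

657 g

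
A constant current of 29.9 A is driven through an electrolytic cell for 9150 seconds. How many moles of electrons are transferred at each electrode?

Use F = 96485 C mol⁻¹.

2.84 mol

Q = I·t = 29.90 A × 9150.0 s = 273600 C.
n(e⁻) = Q/F = 273600 / 96485 = 2.84 mol.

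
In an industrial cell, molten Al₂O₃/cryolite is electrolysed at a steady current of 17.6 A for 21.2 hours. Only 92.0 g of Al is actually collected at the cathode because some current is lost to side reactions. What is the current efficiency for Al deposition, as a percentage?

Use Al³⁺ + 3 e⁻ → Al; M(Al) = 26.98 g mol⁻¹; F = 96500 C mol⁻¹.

73.5 %

Q = I·t = 17.60 × 76320 = 1343000 C; n(e⁻) = 1343000/96500 = 13.92 mol.
Theoretical n(Al) = n(e⁻)/3 = 4.640 mol, i.e. m_theo = 4.640 × 26.98 = 125.2 g.
Efficiency = m_actual / m_theo = 92.0 / 125.2 = 73.5 %.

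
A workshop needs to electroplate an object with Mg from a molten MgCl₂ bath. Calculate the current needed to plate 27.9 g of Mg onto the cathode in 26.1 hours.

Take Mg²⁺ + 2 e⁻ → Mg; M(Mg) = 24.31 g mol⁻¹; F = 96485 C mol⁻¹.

n(Mg) = 27.9 / 24.31 = 1.148 mol.
n(e⁻) = 2 × 1.148 = 2.295 mol.
Q = n(e⁻)·F = 2.295 × 96485 = 221500 C.
I = Q/t = 221500 / 93960 s = 2.36 A.

2.36 A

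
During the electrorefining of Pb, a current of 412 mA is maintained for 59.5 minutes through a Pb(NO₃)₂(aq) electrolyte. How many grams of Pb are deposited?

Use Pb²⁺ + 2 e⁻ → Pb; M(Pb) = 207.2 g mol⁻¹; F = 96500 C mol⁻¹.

1.58 g

Q = I·t = 0.4120 A × 3570.0 s = 1471 C.
n(e⁻) = Q/F = 1471 / 96500 = 0.01524 mol.
Pb²⁺ + 2 e⁻ → Pb, so n(Pb) = n(e⁻)/2 = 0.007621 mol.
m = n·M = 0.007621 × 207.2 = 1.58 g.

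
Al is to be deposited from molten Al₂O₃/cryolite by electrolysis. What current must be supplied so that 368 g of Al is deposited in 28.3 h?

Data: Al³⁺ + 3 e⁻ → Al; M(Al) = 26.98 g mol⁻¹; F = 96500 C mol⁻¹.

38.8 A

n(Al) = 368 / 26.98 = 13.64 mol.
n(e⁻) = 3 × 13.64 = 40.92 mol.
Q = n(e⁻)·F = 40.92 × 96500 = 3949000 C.
I = Q/t = 3949000 / 101880 s = 38.8 A.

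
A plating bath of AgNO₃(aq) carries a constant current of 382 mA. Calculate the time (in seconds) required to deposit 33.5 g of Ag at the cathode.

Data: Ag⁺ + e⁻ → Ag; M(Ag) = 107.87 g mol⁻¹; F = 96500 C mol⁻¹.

78500 s

n(Ag) = m/M = 33.5 / 107.87 = 0.3106 mol.
Each Ag atom requires 1 electron, so n(e⁻) = 1 × 0.3106 = 0.3106 mol.
Q = n(e⁻)·F = 0.3106 × 96500 = 29970 C.
t = Q/I = 29970 / 0.3820 A = 78450 s.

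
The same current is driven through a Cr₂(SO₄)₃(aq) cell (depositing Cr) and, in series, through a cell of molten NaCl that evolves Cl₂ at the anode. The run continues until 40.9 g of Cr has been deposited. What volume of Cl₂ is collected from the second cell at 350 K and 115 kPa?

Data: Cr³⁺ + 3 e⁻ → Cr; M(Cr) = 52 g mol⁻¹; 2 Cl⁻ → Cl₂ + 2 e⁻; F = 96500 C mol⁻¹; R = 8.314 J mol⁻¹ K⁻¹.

29.9 L

n(Cr) = 40.9 / 52 = 0.7865 mol, so n(e⁻) = 3 × 0.7865 = 2.360 mol.
The cells are in series, so the same 2.360 mol of electrons passes through the second cell.
2 Cl⁻ → Cl₂ + 2 e⁻ — 2 mol e⁻ per mol Cl₂, so n(Cl₂) = 2.360/2 = 1.180 mol.
V = nRT/P = (1.180 × 8.314 × 350) / (115 × 10³) = 0.0299 m³ = 29.9 L.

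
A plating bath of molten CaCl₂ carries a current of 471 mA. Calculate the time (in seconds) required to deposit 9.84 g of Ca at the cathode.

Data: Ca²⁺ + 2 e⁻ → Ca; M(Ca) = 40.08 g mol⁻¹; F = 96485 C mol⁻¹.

1.01 × 10⁵ s

n(Ca) = m/M = 9.84 / 40.08 = 0.2455 mol.
Each Ca atom requires 2 electrons, so n(e⁻) = 2 × 0.2455 = 0.4910 mol.
Q = n(e⁻)·F = 0.4910 × 96485 = 47380 C.
t = Q/I = 47380 / 0.4710 A = 100600 s.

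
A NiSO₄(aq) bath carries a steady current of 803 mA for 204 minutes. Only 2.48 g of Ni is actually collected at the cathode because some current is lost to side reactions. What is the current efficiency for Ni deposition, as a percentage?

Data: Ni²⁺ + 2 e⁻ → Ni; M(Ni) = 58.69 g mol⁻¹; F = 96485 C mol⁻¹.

83.0 %

Q = I·t = 0.8030 × 12240 = 9829 C; n(e⁻) = 9829/96485 = 0.1019 mol.
Theoretical n(Ni) = n(e⁻)/2 = 0.05093 mol, i.e. m_theo = 0.05093 × 58.69 = 2.989 g.
Efficiency = m_actual / m_theo = 2.48 / 2.989 = 83.0 %.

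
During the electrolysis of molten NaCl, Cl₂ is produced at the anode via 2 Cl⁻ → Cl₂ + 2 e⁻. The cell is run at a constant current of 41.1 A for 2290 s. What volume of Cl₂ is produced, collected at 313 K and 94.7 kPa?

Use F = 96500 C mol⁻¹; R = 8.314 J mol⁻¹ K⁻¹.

13.4 L

Q = I·t = 41.10 A × 2290.0 s = 94120 C.
n(e⁻) = Q/F = 94120 / 96500 = 0.9753 mol.
2 electrons are transferred per Cl₂ molecule, so n(Cl₂) = 0.9753 / 2 = 0.4877 mol.
V = nRT/P = (0.4877 × 8.314 × 313) / (94.7 × 10³ Pa) = 0.0134 m³ = 13.4 L.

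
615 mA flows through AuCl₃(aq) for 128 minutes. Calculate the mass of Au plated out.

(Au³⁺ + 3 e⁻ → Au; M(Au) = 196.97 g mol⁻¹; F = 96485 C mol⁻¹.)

3.21 g

Q = I·t = 0.6150 A × 7680.0 s = 4723 C.
n(e⁻) = Q/F = 4723 / 96485 = 0.04895 mol.
Au³⁺ + 3 e⁻ → Au, so n(Au) = n(e⁻)/3 = 0.01632 mol.
m = n·M = 0.01632 × 196.97 = 3.21 g.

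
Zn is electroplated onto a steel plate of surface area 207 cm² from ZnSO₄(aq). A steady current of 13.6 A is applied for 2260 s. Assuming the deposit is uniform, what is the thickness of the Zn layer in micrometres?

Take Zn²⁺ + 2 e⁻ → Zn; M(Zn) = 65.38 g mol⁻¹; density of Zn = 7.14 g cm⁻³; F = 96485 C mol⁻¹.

70.5 μm

Q = I·t = 13.60 × 2260.0 = 30740 C; n(e⁻) = 0.3186 mol.
n(Zn) = n(e⁻)/2 = 0.1593 mol, so m = 0.1593 × 65.38 = 10.41 g.
Volume = m/ρ = 10.41 / 7.14 = 1.458 cm³.
Thickness = V/A = 1.458 / 207 = 0.00705 cm = 70.5 μm.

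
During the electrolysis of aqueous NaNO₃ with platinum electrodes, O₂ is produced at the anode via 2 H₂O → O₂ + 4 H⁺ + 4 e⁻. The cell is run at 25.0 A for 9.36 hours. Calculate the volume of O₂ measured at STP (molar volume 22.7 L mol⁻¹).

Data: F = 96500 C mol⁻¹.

49.5 L

Q = I·t = 25.00 A × 33696 s = 842400 C.
n(e⁻) = Q/F = 842400 / 96500 = 8.730 mol.
4 electrons are transferred per O₂ molecule, so n(O₂) = 8.730 / 4 = 2.182 mol.
V = n × V_m = 2.182 × 22.7 = 49.5 L.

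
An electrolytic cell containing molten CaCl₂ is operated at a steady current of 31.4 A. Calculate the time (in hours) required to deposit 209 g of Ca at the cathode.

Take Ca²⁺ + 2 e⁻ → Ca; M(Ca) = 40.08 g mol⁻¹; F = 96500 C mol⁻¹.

8.90 h

n(Ca) = m/M = 209 / 40.08 = 5.215 mol.
Each Ca atom requires 2 electrons, so n(e⁻) = 2 × 5.215 = 10.43 mol.
Q = n(e⁻)·F = 10.43 × 96500 = 1006000 C.
t = Q/I = 1006000 / 31.40 A = 32050 s = 8.90 h.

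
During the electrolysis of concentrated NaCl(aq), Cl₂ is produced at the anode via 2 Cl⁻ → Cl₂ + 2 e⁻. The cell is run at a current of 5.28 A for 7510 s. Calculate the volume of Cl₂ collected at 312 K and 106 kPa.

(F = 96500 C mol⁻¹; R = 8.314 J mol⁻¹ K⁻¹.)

5.03 L

Q = I·t = 5.280 A × 7510.0 s = 39650 C.
n(e⁻) = Q/F = 39650 / 96500 = 0.4109 mol.
2 electrons are transferred per Cl₂ molecule, so n(Cl₂) = 0.4109 / 2 = 0.2055 mol.
V = nRT/P = (0.2055 × 8.314 × 312) / (106 × 10³ Pa) = 0.00503 m³ = 5.03 L.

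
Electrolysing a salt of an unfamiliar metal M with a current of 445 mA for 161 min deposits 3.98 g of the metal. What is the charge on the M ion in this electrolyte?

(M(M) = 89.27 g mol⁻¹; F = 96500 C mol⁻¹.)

+1

Q = I·t = 0.4450 A × 9660.0 s = 4299 C, so n(e⁻) = 4299/96500 = 0.04455 mol.
n(M) deposited = 3.98 / 89.27 = 0.04458 mol.
Electrons per atom = n(e⁻)/n(M) = 0.04455 / 0.04458 = 0.999 ≈ 1, so the ion is M⁺.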